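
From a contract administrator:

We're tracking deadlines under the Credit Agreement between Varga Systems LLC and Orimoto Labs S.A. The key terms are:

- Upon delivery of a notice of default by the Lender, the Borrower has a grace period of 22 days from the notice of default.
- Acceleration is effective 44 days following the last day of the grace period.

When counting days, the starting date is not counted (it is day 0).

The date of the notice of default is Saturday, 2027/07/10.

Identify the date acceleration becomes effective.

2027/09/14

The last day of the grace period: 2027/07/10 + 22 days = 2027/08/01.
Adding 44 calendar days to 2027/08/01 gives 2027/09/14, which is the date acceleration becomes effective.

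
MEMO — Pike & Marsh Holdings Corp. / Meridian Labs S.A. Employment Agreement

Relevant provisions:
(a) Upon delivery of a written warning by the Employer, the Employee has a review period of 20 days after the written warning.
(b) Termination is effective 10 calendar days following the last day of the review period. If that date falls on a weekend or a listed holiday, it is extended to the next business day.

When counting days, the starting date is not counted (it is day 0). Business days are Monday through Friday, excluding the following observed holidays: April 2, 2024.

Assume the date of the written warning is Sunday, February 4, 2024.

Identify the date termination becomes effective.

The last day of the review period: 20 calendar days after February 4, 2024 is February 24, 2024.
The date termination becomes effective: February 24, 2024 + 10 days = March 5, 2024. March 5, 2024 is a Tuesday and is not a listed holiday, so no roll-forward applies.

March 5, 2024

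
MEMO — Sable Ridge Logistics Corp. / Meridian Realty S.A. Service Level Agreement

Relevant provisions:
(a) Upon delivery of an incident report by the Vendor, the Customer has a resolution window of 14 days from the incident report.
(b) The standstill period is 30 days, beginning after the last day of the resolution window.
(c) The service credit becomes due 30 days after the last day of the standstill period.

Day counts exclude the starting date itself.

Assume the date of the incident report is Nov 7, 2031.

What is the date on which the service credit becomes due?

Jan 20, 2032

Adding 14 calendar days to Nov 7, 2031 gives Nov 21, 2031, which is the last day of the resolution window.
Adding 30 calendar days to Nov 21, 2031 gives Dec 21, 2031, which is the last day of the standstill period.
Adding 30 calendar days to Dec 21, 2031 gives Jan 20, 2032, which is the date on which the service credit becomes due.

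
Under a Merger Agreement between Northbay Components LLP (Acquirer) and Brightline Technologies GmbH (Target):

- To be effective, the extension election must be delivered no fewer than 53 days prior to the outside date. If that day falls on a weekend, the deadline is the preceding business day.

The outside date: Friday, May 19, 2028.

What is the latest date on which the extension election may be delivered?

March 27, 2028

Counting back 53 calendar days from May 19, 2028 gives March 27, 2028. That is a Monday, so no adjustment is needed.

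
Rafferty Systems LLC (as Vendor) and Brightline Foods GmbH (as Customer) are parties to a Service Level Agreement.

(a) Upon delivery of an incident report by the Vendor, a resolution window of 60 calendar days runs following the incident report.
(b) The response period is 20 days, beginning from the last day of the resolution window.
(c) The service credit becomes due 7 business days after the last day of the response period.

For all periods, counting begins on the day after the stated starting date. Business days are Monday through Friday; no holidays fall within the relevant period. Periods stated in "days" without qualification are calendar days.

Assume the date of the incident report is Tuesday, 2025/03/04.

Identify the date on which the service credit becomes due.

2025/06/03

The last day of the resolution window: 2025/03/04 + 60 days = 2025/05/03.
Adding 20 calendar days to 2025/05/03 gives 2025/05/23, which is the last day of the response period.
The date on which the service credit becomes due: counting 7 business days from Friday, 2025/05/23 (May 26, May 27, May 28, May 29, May 30, Jun 2, Jun 3, skipping weekends) reaches Tuesday, 2025/06/03.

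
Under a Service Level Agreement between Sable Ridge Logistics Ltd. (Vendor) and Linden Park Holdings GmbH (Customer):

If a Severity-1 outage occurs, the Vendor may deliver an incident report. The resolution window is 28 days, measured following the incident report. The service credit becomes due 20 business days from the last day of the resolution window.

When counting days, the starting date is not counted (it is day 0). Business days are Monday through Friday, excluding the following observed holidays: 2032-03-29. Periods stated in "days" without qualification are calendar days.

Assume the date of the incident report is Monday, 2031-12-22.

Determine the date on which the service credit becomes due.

2032-02-16

The last day of the resolution window: 2031-12-22 + 28 days = 2032-01-19.
From Monday, 2032-01-19, 20 business days (Jan 20, Jan 21, Jan 22, Jan 23, …, Feb 12, Feb 13, Feb 16, skipping weekends) brings us to Monday, 2032-02-16, which is the date on which the service credit becomes due.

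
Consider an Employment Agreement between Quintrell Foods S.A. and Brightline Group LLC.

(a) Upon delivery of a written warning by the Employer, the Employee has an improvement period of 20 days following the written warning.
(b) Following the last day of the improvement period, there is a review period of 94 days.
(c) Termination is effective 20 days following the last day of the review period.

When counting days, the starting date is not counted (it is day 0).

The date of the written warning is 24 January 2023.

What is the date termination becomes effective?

7 June 2023

The last day of the improvement period: 20 calendar days after 24 January 2023 is 13 February 2023.
The last day of the review period: 94 calendar days after 13 February 2023 is 18 May 2023.
Adding 20 calendar days to 18 May 2023 gives 7 June 2023, which is the date termination becomes effective.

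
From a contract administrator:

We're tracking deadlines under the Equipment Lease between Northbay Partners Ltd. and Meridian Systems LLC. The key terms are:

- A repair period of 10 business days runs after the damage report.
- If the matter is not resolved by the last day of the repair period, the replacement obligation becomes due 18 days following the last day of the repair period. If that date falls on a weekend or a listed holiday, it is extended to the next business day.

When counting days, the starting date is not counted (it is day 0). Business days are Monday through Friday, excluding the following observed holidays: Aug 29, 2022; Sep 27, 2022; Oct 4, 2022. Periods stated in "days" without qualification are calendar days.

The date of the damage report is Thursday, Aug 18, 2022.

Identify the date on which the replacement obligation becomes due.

Sep 20, 2022

From Thursday, Aug 18, 2022, 10 business days (Aug 19, Aug 22, Aug 23, Aug 24, Aug 25, Aug 26, Aug 30, Aug 31, Sep 1, Sep 2, skipping weekends and the listed holiday on Aug 29) brings us to Friday, Sep 2, 2022, which is the last day of the repair period.
The date on which the replacement obligation becomes due: Sep 2, 2022 + 18 days = Sep 20, 2022. Sep 20, 2022 is a Tuesday and is not a listed holiday, so no roll-forward applies.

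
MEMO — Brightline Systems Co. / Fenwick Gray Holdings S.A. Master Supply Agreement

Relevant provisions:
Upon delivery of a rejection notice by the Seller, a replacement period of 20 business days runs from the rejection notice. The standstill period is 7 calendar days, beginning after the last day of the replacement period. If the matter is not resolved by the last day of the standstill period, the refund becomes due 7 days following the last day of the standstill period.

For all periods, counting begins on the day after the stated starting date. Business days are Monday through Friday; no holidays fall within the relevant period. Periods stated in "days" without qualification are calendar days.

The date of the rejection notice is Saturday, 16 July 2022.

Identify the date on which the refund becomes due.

From Saturday, 16 July 2022, 20 business days (Jul 18, Jul 19, Jul 20, Jul 21, …, Aug 10, Aug 11, Aug 12, skipping weekends) brings us to Friday, 12 August 2022, which is the last day of the replacement period.
The last day of the standstill period: 7 calendar days after 12 August 2022 is 19 August 2022.
Adding 7 calendar days to 19 August 2022 gives 26 August 2022, which is the date on which the refund becomes due.

26 August 2022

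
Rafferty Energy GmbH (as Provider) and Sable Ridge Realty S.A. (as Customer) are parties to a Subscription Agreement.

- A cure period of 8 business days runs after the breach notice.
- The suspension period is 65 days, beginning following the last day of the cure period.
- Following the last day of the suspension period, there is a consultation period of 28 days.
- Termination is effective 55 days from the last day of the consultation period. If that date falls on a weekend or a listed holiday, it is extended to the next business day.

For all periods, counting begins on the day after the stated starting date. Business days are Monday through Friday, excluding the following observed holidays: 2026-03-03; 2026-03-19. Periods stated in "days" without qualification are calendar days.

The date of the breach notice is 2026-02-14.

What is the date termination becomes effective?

From Saturday, 2026-02-14, 8 business days (Feb 16, Feb 17, Feb 18, Feb 19, Feb 20, Feb 23, Feb 24, Feb 25, skipping weekends) brings us to Wednesday, 2026-02-25, which is the last day of the cure period.
Adding 65 calendar days to 2026-02-25 gives 2026-05-01, which is the last day of the suspension period.
The last day of the consultation period: 2026-05-01 + 28 days = 2026-05-29.
The date termination becomes effective: 2026-05-29 + 55 days = 2026-07-23. 2026-07-23 is a Thursday and is not a listed holiday, so no roll-forward applies.

2026-07-23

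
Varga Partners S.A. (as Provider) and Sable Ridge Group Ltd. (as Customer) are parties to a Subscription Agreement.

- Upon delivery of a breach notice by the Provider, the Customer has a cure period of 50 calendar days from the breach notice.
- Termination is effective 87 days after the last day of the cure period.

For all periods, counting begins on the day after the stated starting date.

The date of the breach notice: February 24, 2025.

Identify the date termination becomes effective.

The last day of the cure period: 50 calendar days after February 24, 2025 is April 15, 2025.
Adding 87 calendar days to April 15, 2025 gives July 11, 2025, which is the date termination becomes effective.

July 11, 2025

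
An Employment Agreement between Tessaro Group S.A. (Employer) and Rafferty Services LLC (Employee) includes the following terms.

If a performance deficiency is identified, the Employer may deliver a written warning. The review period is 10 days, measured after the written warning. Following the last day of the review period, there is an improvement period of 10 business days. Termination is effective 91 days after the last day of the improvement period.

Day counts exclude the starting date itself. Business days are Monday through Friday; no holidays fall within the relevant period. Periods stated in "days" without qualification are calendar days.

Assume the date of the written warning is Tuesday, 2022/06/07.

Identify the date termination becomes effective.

Adding 10 calendar days to 2022/06/07 gives 2022/06/17, which is the last day of the review period.
The last day of the improvement period: counting 10 business days from Friday, 2022/06/17 (Jun 20, Jun 21, Jun 22, Jun 23, Jun 24, Jun 27, Jun 28, Jun 29, Jun 30, Jul 1, skipping weekends) reaches Friday, 2022/07/01.
Adding 91 calendar days to 2022/07/01 gives 2022/09/30, which is the date termination becomes effective.

2022/09/30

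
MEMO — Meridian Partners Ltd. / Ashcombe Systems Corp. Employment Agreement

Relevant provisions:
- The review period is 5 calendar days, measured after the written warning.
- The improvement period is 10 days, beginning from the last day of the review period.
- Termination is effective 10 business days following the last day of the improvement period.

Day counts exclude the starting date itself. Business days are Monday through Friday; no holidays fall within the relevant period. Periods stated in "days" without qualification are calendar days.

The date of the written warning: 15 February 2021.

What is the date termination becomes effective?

16 March 2021

The last day of the review period: 15 February 2021 + 5 days = 20 February 2021.
The last day of the improvement period: 20 February 2021 + 10 days = 2 March 2021.
From Tuesday, 2 March 2021, 10 business days (Mar 3, Mar 4, Mar 5, Mar 8, Mar 9, Mar 10, Mar 11, Mar 12, Mar 15, Mar 16, skipping weekends) brings us to Tuesday, 16 March 2021, which is the date termination becomes effective.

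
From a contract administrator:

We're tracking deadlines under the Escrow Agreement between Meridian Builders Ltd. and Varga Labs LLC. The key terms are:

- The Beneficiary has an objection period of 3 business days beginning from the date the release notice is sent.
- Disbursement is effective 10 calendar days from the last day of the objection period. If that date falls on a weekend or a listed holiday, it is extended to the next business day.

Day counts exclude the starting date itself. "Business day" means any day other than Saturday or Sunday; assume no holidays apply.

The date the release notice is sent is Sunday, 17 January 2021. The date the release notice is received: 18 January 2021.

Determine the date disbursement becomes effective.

From Sunday, 17 January 2021, 3 business days (Jan 18, Jan 19, Jan 20, skipping weekends) brings us to Wednesday, 20 January 2021, which is the last day of the objection period.
Adding 10 calendar days to 20 January 2021 gives 30 January 2021, which is the date disbursement becomes effective. That falls on a Saturday, so it rolls to the next business day, Monday, 1 February 2021.

1 February 2021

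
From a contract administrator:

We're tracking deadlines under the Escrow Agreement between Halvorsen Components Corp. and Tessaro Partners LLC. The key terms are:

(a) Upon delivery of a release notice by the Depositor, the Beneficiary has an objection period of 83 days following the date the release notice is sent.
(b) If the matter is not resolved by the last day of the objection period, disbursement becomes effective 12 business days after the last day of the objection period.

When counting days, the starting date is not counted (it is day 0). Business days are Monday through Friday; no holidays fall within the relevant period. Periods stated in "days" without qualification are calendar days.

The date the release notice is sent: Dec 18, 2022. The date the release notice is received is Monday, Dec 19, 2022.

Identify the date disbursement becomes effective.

The last day of the objection period: 83 calendar days after Dec 18, 2022 is Mar 11, 2023.
The date disbursement becomes effective: 12 business days after Saturday, Mar 11, 2023, skipping weekends — Mar 13, Mar 14, Mar 15, Mar 16, …, Mar 24, Mar 27, Mar 28 — lands on Tuesday, Mar 28, 2023.

Mar 28, 2023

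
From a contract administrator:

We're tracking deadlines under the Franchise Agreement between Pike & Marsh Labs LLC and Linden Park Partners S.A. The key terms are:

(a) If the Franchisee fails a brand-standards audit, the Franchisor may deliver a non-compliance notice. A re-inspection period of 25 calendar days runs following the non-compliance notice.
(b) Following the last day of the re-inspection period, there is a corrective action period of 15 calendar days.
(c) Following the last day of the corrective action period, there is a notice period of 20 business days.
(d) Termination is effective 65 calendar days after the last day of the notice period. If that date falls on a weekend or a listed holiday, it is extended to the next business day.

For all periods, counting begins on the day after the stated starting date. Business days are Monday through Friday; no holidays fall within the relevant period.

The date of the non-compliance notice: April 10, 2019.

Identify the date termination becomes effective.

August 21, 2019

Adding 25 calendar days to April 10, 2019 gives May 5, 2019, which is the last day of the re-inspection period.
The last day of the corrective action period: 15 calendar days after May 5, 2019 is May 20, 2019.
The last day of the notice period: 20 business days after Monday, May 20, 2019, skipping weekends — May 21, May 22, May 23, May 24, …, Jun 13, Jun 14, Jun 17 — lands on Monday, June 17, 2019.
Adding 65 calendar days to June 17, 2019 gives August 21, 2019, which is the date termination becomes effective. August 21, 2019 is a Wednesday, so no roll-forward applies.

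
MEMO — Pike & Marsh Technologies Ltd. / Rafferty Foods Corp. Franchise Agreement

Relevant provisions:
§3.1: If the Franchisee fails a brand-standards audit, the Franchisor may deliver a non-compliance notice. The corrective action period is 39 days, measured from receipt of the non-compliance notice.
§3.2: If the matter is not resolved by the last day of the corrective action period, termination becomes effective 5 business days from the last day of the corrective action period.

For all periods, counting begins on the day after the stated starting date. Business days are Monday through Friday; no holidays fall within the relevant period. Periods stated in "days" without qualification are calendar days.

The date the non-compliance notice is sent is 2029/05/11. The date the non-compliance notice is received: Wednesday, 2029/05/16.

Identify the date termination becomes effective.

2029/06/29

The last day of the corrective action period: 39 calendar days after 2029/05/16 is 2029/06/24.
The date termination becomes effective: 5 business days after Sunday, 2029/06/24, skipping weekends — Jun 25, Jun 26, Jun 27, Jun 28, Jun 29 — lands on Friday, 2029/06/29.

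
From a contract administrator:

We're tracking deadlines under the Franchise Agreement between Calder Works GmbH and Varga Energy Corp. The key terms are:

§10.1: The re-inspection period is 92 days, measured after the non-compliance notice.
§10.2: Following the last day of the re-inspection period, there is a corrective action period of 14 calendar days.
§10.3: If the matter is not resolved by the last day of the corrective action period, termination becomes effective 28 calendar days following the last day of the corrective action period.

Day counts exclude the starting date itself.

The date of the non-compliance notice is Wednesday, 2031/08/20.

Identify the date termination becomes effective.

The last day of the re-inspection period: 92 calendar days after 2031/08/20 is 2031/11/20.
Adding 14 calendar days to 2031/11/20 gives 2031/12/04, which is the last day of the corrective action period.
The date termination becomes effective: 28 calendar days after 2031/12/04 is 2032/01/01.

2032/01/01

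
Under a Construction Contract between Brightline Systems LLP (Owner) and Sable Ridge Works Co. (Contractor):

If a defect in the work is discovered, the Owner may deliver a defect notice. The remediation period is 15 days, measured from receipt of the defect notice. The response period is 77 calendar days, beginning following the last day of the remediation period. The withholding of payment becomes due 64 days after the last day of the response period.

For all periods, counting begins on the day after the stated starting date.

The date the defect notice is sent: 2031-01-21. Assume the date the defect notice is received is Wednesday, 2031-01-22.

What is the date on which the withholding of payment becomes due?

The last day of the remediation period: 15 calendar days after 2031-01-22 is 2031-02-06.
The last day of the response period: 2031-02-06 + 77 days = 2031-04-24.
The date on which the withholding of payment becomes due: 64 calendar days after 2031-04-24 is 2031-06-27.

2031-06-27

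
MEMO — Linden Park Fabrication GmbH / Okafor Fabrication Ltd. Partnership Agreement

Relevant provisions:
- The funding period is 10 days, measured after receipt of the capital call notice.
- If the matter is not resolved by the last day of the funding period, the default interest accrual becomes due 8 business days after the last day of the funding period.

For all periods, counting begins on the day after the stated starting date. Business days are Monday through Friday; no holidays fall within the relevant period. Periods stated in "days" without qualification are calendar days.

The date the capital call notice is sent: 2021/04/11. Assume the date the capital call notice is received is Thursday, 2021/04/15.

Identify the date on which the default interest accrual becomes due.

Adding 10 calendar days to 2021/04/15 gives 2021/04/25, which is the last day of the funding period.
The date on which the default interest accrual becomes due: 8 business days after Sunday, 2021/04/25, skipping weekends — Apr 26, Apr 27, Apr 28, Apr 29, Apr 30, May 3, May 4, May 5 — lands on Wednesday, 2021/05/05.

2021/05/05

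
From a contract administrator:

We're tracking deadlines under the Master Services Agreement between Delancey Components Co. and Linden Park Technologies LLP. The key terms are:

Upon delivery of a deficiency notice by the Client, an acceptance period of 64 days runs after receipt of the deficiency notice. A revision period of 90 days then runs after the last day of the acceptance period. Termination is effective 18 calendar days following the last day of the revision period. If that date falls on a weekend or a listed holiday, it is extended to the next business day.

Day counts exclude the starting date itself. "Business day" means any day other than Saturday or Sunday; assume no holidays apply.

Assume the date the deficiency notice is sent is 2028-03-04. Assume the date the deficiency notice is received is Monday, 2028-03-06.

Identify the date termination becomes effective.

The last day of the acceptance period: 64 calendar days after 2028-03-06 is 2028-05-09.
The last day of the revision period: 2028-05-09 + 90 days = 2028-08-07.
The date termination becomes effective: 2028-08-07 + 18 days = 2028-08-25. 2028-08-25 is a Friday, so no roll-forward applies.

2028-08-25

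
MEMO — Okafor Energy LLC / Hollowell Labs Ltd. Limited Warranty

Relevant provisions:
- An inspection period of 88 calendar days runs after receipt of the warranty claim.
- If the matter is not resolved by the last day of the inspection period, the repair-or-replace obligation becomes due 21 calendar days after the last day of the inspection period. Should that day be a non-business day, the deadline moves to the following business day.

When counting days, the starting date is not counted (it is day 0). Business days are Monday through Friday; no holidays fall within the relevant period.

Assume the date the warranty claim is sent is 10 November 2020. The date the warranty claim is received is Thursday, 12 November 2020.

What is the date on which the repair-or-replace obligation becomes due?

The last day of the inspection period: 88 calendar days after 12 November 2020 is 8 February 2021.
The date on which the repair-or-replace obligation becomes due: 21 calendar days after 8 February 2021 is 1 March 2021. 1 March 2021 is a Monday, so no roll-forward applies.

1 March 2021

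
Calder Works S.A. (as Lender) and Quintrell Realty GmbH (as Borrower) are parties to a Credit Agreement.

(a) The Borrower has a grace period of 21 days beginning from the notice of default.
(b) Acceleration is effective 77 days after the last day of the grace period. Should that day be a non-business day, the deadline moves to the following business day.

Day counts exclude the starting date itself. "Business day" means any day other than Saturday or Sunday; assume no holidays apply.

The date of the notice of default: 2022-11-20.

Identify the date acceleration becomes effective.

2023-02-27

Adding 21 calendar days to 2022-11-20 gives 2022-12-11, which is the last day of the grace period.
The date acceleration becomes effective: 77 calendar days after 2022-12-11 is 2023-02-26. That falls on a Sunday, so it rolls to the next business day, Monday, 2023-02-27.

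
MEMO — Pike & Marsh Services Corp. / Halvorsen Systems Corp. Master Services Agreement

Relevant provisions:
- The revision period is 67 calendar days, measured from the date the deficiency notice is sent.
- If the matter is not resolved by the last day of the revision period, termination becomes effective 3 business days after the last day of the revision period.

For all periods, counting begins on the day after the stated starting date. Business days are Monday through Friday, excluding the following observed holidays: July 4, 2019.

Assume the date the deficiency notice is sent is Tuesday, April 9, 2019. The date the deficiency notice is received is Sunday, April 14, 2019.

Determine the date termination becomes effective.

June 19, 2019

The last day of the revision period: 67 calendar days after April 9, 2019 is June 15, 2019.
The date termination becomes effective: counting 3 business days from Saturday, June 15, 2019 (Jun 17, Jun 18, Jun 19, skipping weekends) reaches Wednesday, June 19, 2019.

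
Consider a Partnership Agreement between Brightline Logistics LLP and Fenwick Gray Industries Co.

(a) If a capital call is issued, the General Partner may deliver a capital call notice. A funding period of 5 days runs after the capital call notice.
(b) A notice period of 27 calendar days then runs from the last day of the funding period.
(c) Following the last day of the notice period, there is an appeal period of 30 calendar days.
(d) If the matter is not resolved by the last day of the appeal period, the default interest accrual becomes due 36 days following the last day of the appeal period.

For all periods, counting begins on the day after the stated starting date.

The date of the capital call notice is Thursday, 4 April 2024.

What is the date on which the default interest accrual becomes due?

The last day of the funding period: 4 April 2024 + 5 days = 9 April 2024.
The last day of the notice period: 9 April 2024 + 27 days = 6 May 2024.
The last day of the appeal period: 6 May 2024 + 30 days = 5 June 2024.
The date on which the default interest accrual becomes due: 5 June 2024 + 36 days = 11 July 2024.

11 July 2024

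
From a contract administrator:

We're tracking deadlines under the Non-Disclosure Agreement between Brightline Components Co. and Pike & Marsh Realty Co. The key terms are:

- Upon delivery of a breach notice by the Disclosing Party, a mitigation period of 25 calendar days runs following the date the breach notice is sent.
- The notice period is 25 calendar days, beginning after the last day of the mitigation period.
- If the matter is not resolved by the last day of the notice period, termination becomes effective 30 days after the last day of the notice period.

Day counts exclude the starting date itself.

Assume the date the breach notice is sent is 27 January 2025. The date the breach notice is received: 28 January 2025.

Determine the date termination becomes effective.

Adding 25 calendar days to 27 January 2025 gives 21 February 2025, which is the last day of the mitigation period.
The last day of the notice period: 21 February 2025 + 25 days = 18 March 2025.
Adding 30 calendar days to 18 March 2025 gives 17 April 2025, which is the date termination becomes effective.

17 April 2025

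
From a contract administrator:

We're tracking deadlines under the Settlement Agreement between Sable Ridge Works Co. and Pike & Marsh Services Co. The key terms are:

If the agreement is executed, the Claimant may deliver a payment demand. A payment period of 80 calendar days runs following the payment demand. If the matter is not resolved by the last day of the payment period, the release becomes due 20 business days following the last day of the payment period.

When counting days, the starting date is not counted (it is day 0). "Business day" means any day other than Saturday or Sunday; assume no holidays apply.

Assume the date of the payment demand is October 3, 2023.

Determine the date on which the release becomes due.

January 19, 2024

The last day of the payment period: 80 calendar days after October 3, 2023 is December 22, 2023.
The date on which the release becomes due: 20 business days after Friday, December 22, 2023, skipping weekends — Dec 25, Dec 26, Dec 27, Dec 28, …, Jan 17, Jan 18, Jan 19 — lands on Friday, January 19, 2024.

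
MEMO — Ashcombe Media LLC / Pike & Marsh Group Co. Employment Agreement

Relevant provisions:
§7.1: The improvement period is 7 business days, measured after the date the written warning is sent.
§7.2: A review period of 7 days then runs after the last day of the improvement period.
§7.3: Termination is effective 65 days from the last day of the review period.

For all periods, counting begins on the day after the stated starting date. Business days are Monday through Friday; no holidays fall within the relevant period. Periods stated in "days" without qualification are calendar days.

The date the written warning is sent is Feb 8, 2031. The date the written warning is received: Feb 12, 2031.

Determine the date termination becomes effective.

The last day of the improvement period: counting 7 business days from Saturday, Feb 8, 2031 (Feb 10, Feb 11, Feb 12, Feb 13, Feb 14, Feb 17, Feb 18, skipping weekends) reaches Tuesday, Feb 18, 2031.
Adding 7 calendar days to Feb 18, 2031 gives Feb 25, 2031, which is the last day of the review period.
Adding 65 calendar days to Feb 25, 2031 gives May 1, 2031, which is the date termination becomes effective.

May 1, 2031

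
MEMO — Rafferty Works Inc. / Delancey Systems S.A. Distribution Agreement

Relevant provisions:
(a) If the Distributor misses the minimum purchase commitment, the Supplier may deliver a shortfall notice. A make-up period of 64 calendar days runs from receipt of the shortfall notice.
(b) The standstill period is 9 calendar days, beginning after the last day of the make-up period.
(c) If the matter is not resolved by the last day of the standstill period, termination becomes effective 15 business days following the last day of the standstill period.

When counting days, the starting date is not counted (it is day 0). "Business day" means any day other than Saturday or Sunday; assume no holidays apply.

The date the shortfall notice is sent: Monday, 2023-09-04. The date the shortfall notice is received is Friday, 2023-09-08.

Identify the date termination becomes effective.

The last day of the make-up period: 2023-09-08 + 64 days = 2023-11-11.
The last day of the standstill period: 9 calendar days after 2023-11-11 is 2023-11-20.
The date termination becomes effective: 15 business days after Monday, 2023-11-20, skipping weekends — Nov 21, Nov 22, Nov 23, Nov 24, …, Dec 7, Dec 8, Dec 11 — lands on Monday, 2023-12-11.

2023-12-11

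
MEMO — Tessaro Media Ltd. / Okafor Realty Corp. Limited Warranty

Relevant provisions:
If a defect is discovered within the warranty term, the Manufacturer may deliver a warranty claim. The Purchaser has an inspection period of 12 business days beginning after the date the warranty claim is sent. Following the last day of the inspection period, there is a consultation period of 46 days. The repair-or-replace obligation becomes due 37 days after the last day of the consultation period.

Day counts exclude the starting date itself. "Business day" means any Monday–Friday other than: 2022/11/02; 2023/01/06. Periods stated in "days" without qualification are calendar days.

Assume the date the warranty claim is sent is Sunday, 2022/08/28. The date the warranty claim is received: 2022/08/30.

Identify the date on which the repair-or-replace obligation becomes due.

2022/12/05

The last day of the inspection period: counting 12 business days from Sunday, 2022/08/28 (Aug 29, Aug 30, Aug 31, Sep 1, …, Sep 9, Sep 12, Sep 13, skipping weekends) reaches Tuesday, 2022/09/13.
The last day of the consultation period: 2022/09/13 + 46 days = 2022/10/29.
The date on which the repair-or-replace obligation becomes due: 37 calendar days after 2022/10/29 is 2022/12/05.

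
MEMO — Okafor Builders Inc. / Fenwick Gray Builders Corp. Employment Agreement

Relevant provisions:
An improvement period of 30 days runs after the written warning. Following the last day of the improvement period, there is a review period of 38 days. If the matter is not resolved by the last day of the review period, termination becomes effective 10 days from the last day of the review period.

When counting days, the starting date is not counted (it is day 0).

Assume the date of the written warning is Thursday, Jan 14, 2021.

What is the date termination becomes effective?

Apr 2, 2021

The last day of the improvement period: 30 calendar days after Jan 14, 2021 is Feb 13, 2021.
Adding 38 calendar days to Feb 13, 2021 gives Mar 23, 2021, which is the last day of the review period.
Adding 10 calendar days to Mar 23, 2021 gives Apr 2, 2021, which is the date termination becomes effective.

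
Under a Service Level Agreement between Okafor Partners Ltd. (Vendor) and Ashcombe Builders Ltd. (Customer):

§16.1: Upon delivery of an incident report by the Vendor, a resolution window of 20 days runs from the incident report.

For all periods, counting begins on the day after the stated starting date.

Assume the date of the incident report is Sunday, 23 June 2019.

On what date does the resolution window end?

The last day of the resolution window: 23 June 2019 + 20 days = 13 July 2019.

13 July 2019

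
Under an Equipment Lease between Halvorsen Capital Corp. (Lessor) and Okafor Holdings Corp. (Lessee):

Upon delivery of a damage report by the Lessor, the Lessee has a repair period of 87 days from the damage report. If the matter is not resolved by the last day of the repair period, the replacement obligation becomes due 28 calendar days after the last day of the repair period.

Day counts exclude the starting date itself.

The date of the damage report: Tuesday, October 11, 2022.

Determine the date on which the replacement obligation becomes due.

February 3, 2023

Adding 87 calendar days to October 11, 2022 gives January 6, 2023, which is the last day of the repair period.
The date on which the replacement obligation becomes due: January 6, 2023 + 28 days = February 3, 2023.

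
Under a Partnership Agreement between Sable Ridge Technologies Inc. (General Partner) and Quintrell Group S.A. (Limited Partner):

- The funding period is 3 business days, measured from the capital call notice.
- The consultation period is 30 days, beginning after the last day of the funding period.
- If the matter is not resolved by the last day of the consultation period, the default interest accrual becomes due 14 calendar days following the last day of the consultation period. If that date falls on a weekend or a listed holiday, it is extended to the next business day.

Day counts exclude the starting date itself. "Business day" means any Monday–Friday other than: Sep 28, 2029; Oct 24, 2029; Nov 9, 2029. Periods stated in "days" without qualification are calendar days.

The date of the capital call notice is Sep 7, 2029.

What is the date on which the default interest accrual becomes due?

Oct 26, 2029

The last day of the funding period: counting 3 business days from Friday, Sep 7, 2029 (Sep 10, Sep 11, Sep 12, skipping weekends) reaches Wednesday, Sep 12, 2029.
The last day of the consultation period: 30 calendar days after Sep 12, 2029 is Oct 12, 2029.
The date on which the default interest accrual becomes due: 14 calendar days after Oct 12, 2029 is Oct 26, 2029. Oct 26, 2029 is a Friday and is not a listed holiday, so no roll-forward applies.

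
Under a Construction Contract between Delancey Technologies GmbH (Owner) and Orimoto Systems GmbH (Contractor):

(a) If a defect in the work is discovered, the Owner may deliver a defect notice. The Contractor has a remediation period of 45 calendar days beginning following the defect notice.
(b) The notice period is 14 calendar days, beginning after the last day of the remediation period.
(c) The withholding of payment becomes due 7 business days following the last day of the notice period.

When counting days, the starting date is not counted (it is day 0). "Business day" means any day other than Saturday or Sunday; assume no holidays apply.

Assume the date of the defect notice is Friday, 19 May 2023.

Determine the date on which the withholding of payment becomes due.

26 July 2023

The last day of the remediation period: 19 May 2023 + 45 days = 3 July 2023.
The last day of the notice period: 3 July 2023 + 14 days = 17 July 2023.
From Monday, 17 July 2023, 7 business days (Jul 18, Jul 19, Jul 20, Jul 21, Jul 24, Jul 25, Jul 26, skipping weekends) brings us to Wednesday, 26 July 2023, which is the date on which the withholding of payment becomes due.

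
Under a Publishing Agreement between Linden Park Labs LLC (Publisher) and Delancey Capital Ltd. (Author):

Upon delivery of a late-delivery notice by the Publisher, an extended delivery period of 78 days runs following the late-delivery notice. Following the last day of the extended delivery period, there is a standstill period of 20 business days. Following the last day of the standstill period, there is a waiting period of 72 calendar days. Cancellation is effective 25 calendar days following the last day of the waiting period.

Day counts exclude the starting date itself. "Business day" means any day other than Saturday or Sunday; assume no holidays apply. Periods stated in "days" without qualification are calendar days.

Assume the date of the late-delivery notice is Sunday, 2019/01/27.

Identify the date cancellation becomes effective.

2019/08/18

The last day of the extended delivery period: 78 calendar days after 2019/01/27 is 2019/04/15.
From Monday, 2019/04/15, 20 business days (Apr 16, Apr 17, Apr 18, Apr 19, …, May 9, May 10, May 13, skipping weekends) brings us to Monday, 2019/05/13, which is the last day of the standstill period.
Adding 72 calendar days to 2019/05/13 gives 2019/07/24, which is the last day of the waiting period.
Adding 25 calendar days to 2019/07/24 gives 2019/08/18, which is the date cancellation becomes effective.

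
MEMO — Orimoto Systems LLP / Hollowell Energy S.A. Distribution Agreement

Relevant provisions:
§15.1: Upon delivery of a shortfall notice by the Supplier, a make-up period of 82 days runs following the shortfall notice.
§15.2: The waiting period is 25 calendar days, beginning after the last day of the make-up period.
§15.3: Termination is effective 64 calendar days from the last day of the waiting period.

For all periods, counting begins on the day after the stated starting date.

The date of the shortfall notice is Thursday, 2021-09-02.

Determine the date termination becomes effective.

2022-02-20

Adding 82 calendar days to 2021-09-02 gives 2021-11-23, which is the last day of the make-up period.
The last day of the waiting period: 25 calendar days after 2021-11-23 is 2021-12-18.
The date termination becomes effective: 2021-12-18 + 64 days = 2022-02-20.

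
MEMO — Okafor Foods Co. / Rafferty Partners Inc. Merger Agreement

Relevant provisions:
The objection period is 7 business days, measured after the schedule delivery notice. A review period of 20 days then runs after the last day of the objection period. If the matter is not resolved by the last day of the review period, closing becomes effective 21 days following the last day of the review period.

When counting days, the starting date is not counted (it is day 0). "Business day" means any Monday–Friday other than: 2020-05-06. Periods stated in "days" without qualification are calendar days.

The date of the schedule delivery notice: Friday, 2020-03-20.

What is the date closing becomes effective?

2020-05-11

From Friday, 2020-03-20, 7 business days (Mar 23, Mar 24, Mar 25, Mar 26, Mar 27, Mar 30, Mar 31, skipping weekends) brings us to Tuesday, 2020-03-31, which is the last day of the objection period.
Adding 20 calendar days to 2020-03-31 gives 2020-04-20, which is the last day of the review period.
The date closing becomes effective: 2020-04-20 + 21 days = 2020-05-11.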